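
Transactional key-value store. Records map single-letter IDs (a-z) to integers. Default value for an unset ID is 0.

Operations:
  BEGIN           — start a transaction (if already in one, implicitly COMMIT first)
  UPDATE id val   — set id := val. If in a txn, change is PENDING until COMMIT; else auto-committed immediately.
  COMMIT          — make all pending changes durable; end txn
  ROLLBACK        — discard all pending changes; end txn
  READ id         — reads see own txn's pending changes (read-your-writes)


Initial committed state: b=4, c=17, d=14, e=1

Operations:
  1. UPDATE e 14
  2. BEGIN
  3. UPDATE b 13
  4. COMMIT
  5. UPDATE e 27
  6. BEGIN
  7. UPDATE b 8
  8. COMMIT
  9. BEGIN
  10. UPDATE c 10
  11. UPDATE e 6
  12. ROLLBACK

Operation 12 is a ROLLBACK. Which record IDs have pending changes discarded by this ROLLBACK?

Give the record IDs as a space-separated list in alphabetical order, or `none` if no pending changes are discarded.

Answer: c e

Derivation:
Initial committed: {b=4, c=17, d=14, e=1}
Op 1: UPDATE e=14 (auto-commit; committed e=14)
Op 2: BEGIN: in_txn=True, pending={}
Op 3: UPDATE b=13 (pending; pending now {b=13})
Op 4: COMMIT: merged ['b'] into committed; committed now {b=13, c=17, d=14, e=14}
Op 5: UPDATE e=27 (auto-commit; committed e=27)
Op 6: BEGIN: in_txn=True, pending={}
Op 7: UPDATE b=8 (pending; pending now {b=8})
Op 8: COMMIT: merged ['b'] into committed; committed now {b=8, c=17, d=14, e=27}
Op 9: BEGIN: in_txn=True, pending={}
Op 10: UPDATE c=10 (pending; pending now {c=10})
Op 11: UPDATE e=6 (pending; pending now {c=10, e=6})
Op 12: ROLLBACK: discarded pending ['c', 'e']; in_txn=False
ROLLBACK at op 12 discards: ['c', 'e']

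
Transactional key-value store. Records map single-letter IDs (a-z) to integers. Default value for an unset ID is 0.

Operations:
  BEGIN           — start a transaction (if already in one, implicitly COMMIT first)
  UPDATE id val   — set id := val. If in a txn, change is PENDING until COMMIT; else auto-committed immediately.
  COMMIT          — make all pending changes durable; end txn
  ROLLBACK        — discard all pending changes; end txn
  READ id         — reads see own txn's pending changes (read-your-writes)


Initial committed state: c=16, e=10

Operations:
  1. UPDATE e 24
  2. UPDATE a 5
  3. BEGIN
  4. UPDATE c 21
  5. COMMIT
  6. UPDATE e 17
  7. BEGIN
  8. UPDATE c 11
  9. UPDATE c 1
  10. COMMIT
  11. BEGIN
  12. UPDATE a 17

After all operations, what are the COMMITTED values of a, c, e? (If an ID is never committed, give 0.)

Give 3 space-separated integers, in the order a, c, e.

Initial committed: {c=16, e=10}
Op 1: UPDATE e=24 (auto-commit; committed e=24)
Op 2: UPDATE a=5 (auto-commit; committed a=5)
Op 3: BEGIN: in_txn=True, pending={}
Op 4: UPDATE c=21 (pending; pending now {c=21})
Op 5: COMMIT: merged ['c'] into committed; committed now {a=5, c=21, e=24}
Op 6: UPDATE e=17 (auto-commit; committed e=17)
Op 7: BEGIN: in_txn=True, pending={}
Op 8: UPDATE c=11 (pending; pending now {c=11})
Op 9: UPDATE c=1 (pending; pending now {c=1})
Op 10: COMMIT: merged ['c'] into committed; committed now {a=5, c=1, e=17}
Op 11: BEGIN: in_txn=True, pending={}
Op 12: UPDATE a=17 (pending; pending now {a=17})
Final committed: {a=5, c=1, e=17}

Answer: 5 1 17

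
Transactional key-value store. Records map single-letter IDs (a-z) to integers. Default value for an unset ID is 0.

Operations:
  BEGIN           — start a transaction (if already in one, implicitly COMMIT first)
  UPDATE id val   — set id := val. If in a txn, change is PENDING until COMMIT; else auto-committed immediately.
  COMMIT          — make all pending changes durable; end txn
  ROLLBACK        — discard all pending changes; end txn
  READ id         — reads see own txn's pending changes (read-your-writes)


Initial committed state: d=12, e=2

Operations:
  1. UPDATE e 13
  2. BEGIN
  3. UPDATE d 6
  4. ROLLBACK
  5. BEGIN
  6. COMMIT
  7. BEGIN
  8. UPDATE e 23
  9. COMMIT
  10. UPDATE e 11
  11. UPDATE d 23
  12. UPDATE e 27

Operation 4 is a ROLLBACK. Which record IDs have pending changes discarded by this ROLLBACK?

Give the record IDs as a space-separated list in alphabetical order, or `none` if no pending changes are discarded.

Answer: d

Derivation:
Initial committed: {d=12, e=2}
Op 1: UPDATE e=13 (auto-commit; committed e=13)
Op 2: BEGIN: in_txn=True, pending={}
Op 3: UPDATE d=6 (pending; pending now {d=6})
Op 4: ROLLBACK: discarded pending ['d']; in_txn=False
Op 5: BEGIN: in_txn=True, pending={}
Op 6: COMMIT: merged [] into committed; committed now {d=12, e=13}
Op 7: BEGIN: in_txn=True, pending={}
Op 8: UPDATE e=23 (pending; pending now {e=23})
Op 9: COMMIT: merged ['e'] into committed; committed now {d=12, e=23}
Op 10: UPDATE e=11 (auto-commit; committed e=11)
Op 11: UPDATE d=23 (auto-commit; committed d=23)
Op 12: UPDATE e=27 (auto-commit; committed e=27)
ROLLBACK at op 4 discards: ['d']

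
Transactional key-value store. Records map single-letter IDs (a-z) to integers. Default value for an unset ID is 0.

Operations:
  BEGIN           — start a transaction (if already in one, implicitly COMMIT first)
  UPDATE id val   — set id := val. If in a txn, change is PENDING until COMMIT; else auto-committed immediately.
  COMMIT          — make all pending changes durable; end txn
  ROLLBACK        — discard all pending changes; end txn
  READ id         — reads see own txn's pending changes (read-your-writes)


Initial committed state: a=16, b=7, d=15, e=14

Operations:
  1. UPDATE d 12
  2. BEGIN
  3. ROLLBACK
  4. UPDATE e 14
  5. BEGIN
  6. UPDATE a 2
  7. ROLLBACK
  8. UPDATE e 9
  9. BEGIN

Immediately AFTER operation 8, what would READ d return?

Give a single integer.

Initial committed: {a=16, b=7, d=15, e=14}
Op 1: UPDATE d=12 (auto-commit; committed d=12)
Op 2: BEGIN: in_txn=True, pending={}
Op 3: ROLLBACK: discarded pending []; in_txn=False
Op 4: UPDATE e=14 (auto-commit; committed e=14)
Op 5: BEGIN: in_txn=True, pending={}
Op 6: UPDATE a=2 (pending; pending now {a=2})
Op 7: ROLLBACK: discarded pending ['a']; in_txn=False
Op 8: UPDATE e=9 (auto-commit; committed e=9)
After op 8: visible(d) = 12 (pending={}, committed={a=16, b=7, d=12, e=9})

Answer: 12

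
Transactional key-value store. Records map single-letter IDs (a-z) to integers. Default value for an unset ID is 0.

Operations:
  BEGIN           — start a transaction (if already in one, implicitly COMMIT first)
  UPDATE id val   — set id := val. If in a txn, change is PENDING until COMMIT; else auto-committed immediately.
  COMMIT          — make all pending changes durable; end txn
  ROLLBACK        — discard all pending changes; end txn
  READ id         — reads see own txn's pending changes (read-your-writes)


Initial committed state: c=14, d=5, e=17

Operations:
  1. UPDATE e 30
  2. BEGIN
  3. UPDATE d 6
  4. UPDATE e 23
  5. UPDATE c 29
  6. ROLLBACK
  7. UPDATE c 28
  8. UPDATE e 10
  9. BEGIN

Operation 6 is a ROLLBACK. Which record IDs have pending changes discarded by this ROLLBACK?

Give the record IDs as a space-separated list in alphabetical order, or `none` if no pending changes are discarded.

Answer: c d e

Derivation:
Initial committed: {c=14, d=5, e=17}
Op 1: UPDATE e=30 (auto-commit; committed e=30)
Op 2: BEGIN: in_txn=True, pending={}
Op 3: UPDATE d=6 (pending; pending now {d=6})
Op 4: UPDATE e=23 (pending; pending now {d=6, e=23})
Op 5: UPDATE c=29 (pending; pending now {c=29, d=6, e=23})
Op 6: ROLLBACK: discarded pending ['c', 'd', 'e']; in_txn=False
Op 7: UPDATE c=28 (auto-commit; committed c=28)
Op 8: UPDATE e=10 (auto-commit; committed e=10)
Op 9: BEGIN: in_txn=True, pending={}
ROLLBACK at op 6 discards: ['c', 'd', 'e']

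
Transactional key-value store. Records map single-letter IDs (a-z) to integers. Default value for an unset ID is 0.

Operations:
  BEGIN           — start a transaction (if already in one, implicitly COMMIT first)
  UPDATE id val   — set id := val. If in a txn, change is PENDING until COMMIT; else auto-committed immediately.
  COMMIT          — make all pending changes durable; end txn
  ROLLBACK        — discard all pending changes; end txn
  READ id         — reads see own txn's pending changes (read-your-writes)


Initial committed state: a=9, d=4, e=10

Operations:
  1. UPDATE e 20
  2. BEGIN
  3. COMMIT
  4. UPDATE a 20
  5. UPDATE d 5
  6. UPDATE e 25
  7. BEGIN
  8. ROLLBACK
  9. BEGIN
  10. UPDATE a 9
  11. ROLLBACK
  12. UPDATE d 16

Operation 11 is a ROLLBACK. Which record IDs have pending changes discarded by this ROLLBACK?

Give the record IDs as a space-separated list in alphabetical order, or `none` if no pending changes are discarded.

Answer: a

Derivation:
Initial committed: {a=9, d=4, e=10}
Op 1: UPDATE e=20 (auto-commit; committed e=20)
Op 2: BEGIN: in_txn=True, pending={}
Op 3: COMMIT: merged [] into committed; committed now {a=9, d=4, e=20}
Op 4: UPDATE a=20 (auto-commit; committed a=20)
Op 5: UPDATE d=5 (auto-commit; committed d=5)
Op 6: UPDATE e=25 (auto-commit; committed e=25)
Op 7: BEGIN: in_txn=True, pending={}
Op 8: ROLLBACK: discarded pending []; in_txn=False
Op 9: BEGIN: in_txn=True, pending={}
Op 10: UPDATE a=9 (pending; pending now {a=9})
Op 11: ROLLBACK: discarded pending ['a']; in_txn=False
Op 12: UPDATE d=16 (auto-commit; committed d=16)
ROLLBACK at op 11 discards: ['a']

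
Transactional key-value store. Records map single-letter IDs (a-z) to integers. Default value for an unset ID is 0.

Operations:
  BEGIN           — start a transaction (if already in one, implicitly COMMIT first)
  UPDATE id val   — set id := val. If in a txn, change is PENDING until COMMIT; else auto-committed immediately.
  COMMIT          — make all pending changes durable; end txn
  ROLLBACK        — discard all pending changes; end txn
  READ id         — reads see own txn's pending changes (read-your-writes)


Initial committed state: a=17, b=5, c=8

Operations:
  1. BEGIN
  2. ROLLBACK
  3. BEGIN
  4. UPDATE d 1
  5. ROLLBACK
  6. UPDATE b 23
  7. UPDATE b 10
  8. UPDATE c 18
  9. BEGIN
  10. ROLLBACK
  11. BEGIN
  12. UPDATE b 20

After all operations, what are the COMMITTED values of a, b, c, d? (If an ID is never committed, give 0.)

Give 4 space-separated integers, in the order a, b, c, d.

Initial committed: {a=17, b=5, c=8}
Op 1: BEGIN: in_txn=True, pending={}
Op 2: ROLLBACK: discarded pending []; in_txn=False
Op 3: BEGIN: in_txn=True, pending={}
Op 4: UPDATE d=1 (pending; pending now {d=1})
Op 5: ROLLBACK: discarded pending ['d']; in_txn=False
Op 6: UPDATE b=23 (auto-commit; committed b=23)
Op 7: UPDATE b=10 (auto-commit; committed b=10)
Op 8: UPDATE c=18 (auto-commit; committed c=18)
Op 9: BEGIN: in_txn=True, pending={}
Op 10: ROLLBACK: discarded pending []; in_txn=False
Op 11: BEGIN: in_txn=True, pending={}
Op 12: UPDATE b=20 (pending; pending now {b=20})
Final committed: {a=17, b=10, c=18}

Answer: 17 10 18 0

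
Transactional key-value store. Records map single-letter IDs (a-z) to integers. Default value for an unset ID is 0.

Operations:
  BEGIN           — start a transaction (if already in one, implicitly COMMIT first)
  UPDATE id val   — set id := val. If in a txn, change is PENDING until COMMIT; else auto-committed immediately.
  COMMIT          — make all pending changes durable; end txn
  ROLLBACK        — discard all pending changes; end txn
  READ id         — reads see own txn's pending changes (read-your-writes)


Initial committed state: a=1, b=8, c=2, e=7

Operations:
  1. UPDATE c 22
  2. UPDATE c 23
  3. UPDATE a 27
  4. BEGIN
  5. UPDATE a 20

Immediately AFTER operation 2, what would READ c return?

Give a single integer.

Answer: 23

Derivation:
Initial committed: {a=1, b=8, c=2, e=7}
Op 1: UPDATE c=22 (auto-commit; committed c=22)
Op 2: UPDATE c=23 (auto-commit; committed c=23)
After op 2: visible(c) = 23 (pending={}, committed={a=1, b=8, c=23, e=7})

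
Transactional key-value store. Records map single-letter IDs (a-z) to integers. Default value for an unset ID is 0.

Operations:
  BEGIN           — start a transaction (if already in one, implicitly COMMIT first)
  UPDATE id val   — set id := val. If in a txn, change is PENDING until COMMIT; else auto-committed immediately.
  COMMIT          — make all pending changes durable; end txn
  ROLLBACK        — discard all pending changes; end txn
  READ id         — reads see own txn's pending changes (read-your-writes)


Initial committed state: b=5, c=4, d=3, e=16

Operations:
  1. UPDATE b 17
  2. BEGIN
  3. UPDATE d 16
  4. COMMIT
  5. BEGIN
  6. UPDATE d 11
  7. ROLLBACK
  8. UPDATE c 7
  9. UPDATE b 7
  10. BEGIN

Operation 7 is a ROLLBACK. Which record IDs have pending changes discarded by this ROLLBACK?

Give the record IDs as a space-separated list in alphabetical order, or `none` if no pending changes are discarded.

Initial committed: {b=5, c=4, d=3, e=16}
Op 1: UPDATE b=17 (auto-commit; committed b=17)
Op 2: BEGIN: in_txn=True, pending={}
Op 3: UPDATE d=16 (pending; pending now {d=16})
Op 4: COMMIT: merged ['d'] into committed; committed now {b=17, c=4, d=16, e=16}
Op 5: BEGIN: in_txn=True, pending={}
Op 6: UPDATE d=11 (pending; pending now {d=11})
Op 7: ROLLBACK: discarded pending ['d']; in_txn=False
Op 8: UPDATE c=7 (auto-commit; committed c=7)
Op 9: UPDATE b=7 (auto-commit; committed b=7)
Op 10: BEGIN: in_txn=True, pending={}
ROLLBACK at op 7 discards: ['d']

Answer: d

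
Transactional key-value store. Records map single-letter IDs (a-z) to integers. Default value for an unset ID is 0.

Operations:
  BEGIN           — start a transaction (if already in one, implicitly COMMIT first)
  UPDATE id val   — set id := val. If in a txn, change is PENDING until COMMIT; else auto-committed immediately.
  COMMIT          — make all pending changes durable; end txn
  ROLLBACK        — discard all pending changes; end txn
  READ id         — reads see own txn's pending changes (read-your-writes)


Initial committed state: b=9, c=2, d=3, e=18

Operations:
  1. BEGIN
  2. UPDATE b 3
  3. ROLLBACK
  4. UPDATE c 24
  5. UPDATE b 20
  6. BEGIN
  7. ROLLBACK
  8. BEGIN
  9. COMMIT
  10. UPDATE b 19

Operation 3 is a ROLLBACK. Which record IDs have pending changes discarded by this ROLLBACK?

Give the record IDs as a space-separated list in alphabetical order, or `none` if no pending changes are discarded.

Answer: b

Derivation:
Initial committed: {b=9, c=2, d=3, e=18}
Op 1: BEGIN: in_txn=True, pending={}
Op 2: UPDATE b=3 (pending; pending now {b=3})
Op 3: ROLLBACK: discarded pending ['b']; in_txn=False
Op 4: UPDATE c=24 (auto-commit; committed c=24)
Op 5: UPDATE b=20 (auto-commit; committed b=20)
Op 6: BEGIN: in_txn=True, pending={}
Op 7: ROLLBACK: discarded pending []; in_txn=False
Op 8: BEGIN: in_txn=True, pending={}
Op 9: COMMIT: merged [] into committed; committed now {b=20, c=24, d=3, e=18}
Op 10: UPDATE b=19 (auto-commit; committed b=19)
ROLLBACK at op 3 discards: ['b']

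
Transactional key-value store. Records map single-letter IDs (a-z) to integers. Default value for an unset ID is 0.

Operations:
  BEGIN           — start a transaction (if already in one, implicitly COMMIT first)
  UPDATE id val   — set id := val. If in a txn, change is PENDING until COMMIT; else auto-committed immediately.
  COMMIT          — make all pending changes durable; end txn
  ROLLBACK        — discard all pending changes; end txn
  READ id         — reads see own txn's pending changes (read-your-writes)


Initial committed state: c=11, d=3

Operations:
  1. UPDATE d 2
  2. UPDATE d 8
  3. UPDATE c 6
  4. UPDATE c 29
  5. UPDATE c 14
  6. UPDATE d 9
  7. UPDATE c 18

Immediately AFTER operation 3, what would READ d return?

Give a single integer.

Initial committed: {c=11, d=3}
Op 1: UPDATE d=2 (auto-commit; committed d=2)
Op 2: UPDATE d=8 (auto-commit; committed d=8)
Op 3: UPDATE c=6 (auto-commit; committed c=6)
After op 3: visible(d) = 8 (pending={}, committed={c=6, d=8})

Answer: 8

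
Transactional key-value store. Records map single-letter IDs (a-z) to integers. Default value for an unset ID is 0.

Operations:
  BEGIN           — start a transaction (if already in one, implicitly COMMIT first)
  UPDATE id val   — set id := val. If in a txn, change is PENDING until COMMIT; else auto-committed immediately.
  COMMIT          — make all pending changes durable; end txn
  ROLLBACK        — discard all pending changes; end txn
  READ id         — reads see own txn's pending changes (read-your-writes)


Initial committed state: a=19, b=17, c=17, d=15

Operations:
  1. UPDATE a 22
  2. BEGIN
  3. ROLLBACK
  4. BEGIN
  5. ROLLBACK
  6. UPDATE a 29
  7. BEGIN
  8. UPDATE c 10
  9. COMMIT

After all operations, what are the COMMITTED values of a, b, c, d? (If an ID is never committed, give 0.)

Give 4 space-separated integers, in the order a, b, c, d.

Answer: 29 17 10 15

Derivation:
Initial committed: {a=19, b=17, c=17, d=15}
Op 1: UPDATE a=22 (auto-commit; committed a=22)
Op 2: BEGIN: in_txn=True, pending={}
Op 3: ROLLBACK: discarded pending []; in_txn=False
Op 4: BEGIN: in_txn=True, pending={}
Op 5: ROLLBACK: discarded pending []; in_txn=False
Op 6: UPDATE a=29 (auto-commit; committed a=29)
Op 7: BEGIN: in_txn=True, pending={}
Op 8: UPDATE c=10 (pending; pending now {c=10})
Op 9: COMMIT: merged ['c'] into committed; committed now {a=29, b=17, c=10, d=15}
Final committed: {a=29, b=17, c=10, d=15}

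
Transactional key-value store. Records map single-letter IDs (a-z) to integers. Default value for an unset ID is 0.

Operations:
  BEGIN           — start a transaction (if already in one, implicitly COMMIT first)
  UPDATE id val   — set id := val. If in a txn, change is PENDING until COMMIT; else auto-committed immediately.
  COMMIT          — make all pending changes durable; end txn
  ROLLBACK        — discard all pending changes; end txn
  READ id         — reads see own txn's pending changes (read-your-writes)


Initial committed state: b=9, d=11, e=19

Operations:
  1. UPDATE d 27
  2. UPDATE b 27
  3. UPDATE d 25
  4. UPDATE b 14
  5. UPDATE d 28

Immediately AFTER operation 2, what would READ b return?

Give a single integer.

Initial committed: {b=9, d=11, e=19}
Op 1: UPDATE d=27 (auto-commit; committed d=27)
Op 2: UPDATE b=27 (auto-commit; committed b=27)
After op 2: visible(b) = 27 (pending={}, committed={b=27, d=27, e=19})

Answer: 27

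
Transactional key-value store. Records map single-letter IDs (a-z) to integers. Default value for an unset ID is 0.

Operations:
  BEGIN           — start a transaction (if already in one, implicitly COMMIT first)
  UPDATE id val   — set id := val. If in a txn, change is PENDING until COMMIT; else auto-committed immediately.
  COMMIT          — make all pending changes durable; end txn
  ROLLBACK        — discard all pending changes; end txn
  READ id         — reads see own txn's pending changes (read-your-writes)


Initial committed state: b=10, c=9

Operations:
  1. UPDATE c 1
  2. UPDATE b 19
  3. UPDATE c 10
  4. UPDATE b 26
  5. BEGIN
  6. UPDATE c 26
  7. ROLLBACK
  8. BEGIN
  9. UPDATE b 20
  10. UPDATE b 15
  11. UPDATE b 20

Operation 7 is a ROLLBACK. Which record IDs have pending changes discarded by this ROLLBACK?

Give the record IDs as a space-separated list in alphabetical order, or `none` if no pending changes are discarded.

Answer: c

Derivation:
Initial committed: {b=10, c=9}
Op 1: UPDATE c=1 (auto-commit; committed c=1)
Op 2: UPDATE b=19 (auto-commit; committed b=19)
Op 3: UPDATE c=10 (auto-commit; committed c=10)
Op 4: UPDATE b=26 (auto-commit; committed b=26)
Op 5: BEGIN: in_txn=True, pending={}
Op 6: UPDATE c=26 (pending; pending now {c=26})
Op 7: ROLLBACK: discarded pending ['c']; in_txn=False
Op 8: BEGIN: in_txn=True, pending={}
Op 9: UPDATE b=20 (pending; pending now {b=20})
Op 10: UPDATE b=15 (pending; pending now {b=15})
Op 11: UPDATE b=20 (pending; pending now {b=20})
ROLLBACK at op 7 discards: ['c']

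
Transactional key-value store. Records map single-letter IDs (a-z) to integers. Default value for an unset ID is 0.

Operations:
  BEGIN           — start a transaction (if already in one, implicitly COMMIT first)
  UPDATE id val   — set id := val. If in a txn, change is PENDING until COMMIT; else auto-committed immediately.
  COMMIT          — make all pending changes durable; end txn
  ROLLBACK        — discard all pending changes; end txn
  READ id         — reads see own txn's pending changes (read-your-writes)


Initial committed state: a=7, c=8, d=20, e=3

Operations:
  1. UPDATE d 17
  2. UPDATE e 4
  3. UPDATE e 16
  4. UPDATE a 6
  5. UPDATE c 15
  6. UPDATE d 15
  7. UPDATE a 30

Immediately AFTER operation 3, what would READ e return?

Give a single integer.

Answer: 16

Derivation:
Initial committed: {a=7, c=8, d=20, e=3}
Op 1: UPDATE d=17 (auto-commit; committed d=17)
Op 2: UPDATE e=4 (auto-commit; committed e=4)
Op 3: UPDATE e=16 (auto-commit; committed e=16)
After op 3: visible(e) = 16 (pending={}, committed={a=7, c=8, d=17, e=16})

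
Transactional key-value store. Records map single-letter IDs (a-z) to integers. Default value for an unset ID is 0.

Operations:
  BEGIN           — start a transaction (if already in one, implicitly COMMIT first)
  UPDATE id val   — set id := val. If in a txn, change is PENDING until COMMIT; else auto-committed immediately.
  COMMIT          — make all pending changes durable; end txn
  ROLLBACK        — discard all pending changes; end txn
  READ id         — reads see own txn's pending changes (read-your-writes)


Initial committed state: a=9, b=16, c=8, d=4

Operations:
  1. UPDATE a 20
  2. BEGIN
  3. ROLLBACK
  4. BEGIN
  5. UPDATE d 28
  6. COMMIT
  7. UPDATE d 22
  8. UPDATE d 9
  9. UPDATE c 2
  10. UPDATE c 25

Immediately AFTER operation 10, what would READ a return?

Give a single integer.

Initial committed: {a=9, b=16, c=8, d=4}
Op 1: UPDATE a=20 (auto-commit; committed a=20)
Op 2: BEGIN: in_txn=True, pending={}
Op 3: ROLLBACK: discarded pending []; in_txn=False
Op 4: BEGIN: in_txn=True, pending={}
Op 5: UPDATE d=28 (pending; pending now {d=28})
Op 6: COMMIT: merged ['d'] into committed; committed now {a=20, b=16, c=8, d=28}
Op 7: UPDATE d=22 (auto-commit; committed d=22)
Op 8: UPDATE d=9 (auto-commit; committed d=9)
Op 9: UPDATE c=2 (auto-commit; committed c=2)
Op 10: UPDATE c=25 (auto-commit; committed c=25)
After op 10: visible(a) = 20 (pending={}, committed={a=20, b=16, c=25, d=9})

Answer: 20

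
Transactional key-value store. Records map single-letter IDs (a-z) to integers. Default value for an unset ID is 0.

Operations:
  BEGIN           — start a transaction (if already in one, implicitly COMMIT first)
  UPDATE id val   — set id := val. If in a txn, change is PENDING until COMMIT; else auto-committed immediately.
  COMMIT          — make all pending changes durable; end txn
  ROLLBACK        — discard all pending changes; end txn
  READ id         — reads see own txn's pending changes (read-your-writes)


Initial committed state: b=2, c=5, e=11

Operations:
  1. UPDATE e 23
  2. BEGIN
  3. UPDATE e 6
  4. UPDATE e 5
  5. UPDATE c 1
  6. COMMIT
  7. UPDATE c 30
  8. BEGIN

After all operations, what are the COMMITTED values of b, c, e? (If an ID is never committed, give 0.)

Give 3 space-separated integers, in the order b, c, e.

Answer: 2 30 5

Derivation:
Initial committed: {b=2, c=5, e=11}
Op 1: UPDATE e=23 (auto-commit; committed e=23)
Op 2: BEGIN: in_txn=True, pending={}
Op 3: UPDATE e=6 (pending; pending now {e=6})
Op 4: UPDATE e=5 (pending; pending now {e=5})
Op 5: UPDATE c=1 (pending; pending now {c=1, e=5})
Op 6: COMMIT: merged ['c', 'e'] into committed; committed now {b=2, c=1, e=5}
Op 7: UPDATE c=30 (auto-commit; committed c=30)
Op 8: BEGIN: in_txn=True, pending={}
Final committed: {b=2, c=30, e=5}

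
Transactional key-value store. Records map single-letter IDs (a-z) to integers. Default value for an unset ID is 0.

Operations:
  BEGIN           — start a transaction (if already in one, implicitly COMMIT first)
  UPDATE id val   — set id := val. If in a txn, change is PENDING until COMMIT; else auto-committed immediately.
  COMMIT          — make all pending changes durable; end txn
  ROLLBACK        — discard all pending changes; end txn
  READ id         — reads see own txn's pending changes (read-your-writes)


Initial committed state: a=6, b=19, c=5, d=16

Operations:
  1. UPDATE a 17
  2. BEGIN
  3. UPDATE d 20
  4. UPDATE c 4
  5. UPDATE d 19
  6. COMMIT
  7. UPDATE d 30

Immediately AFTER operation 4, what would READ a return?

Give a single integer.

Initial committed: {a=6, b=19, c=5, d=16}
Op 1: UPDATE a=17 (auto-commit; committed a=17)
Op 2: BEGIN: in_txn=True, pending={}
Op 3: UPDATE d=20 (pending; pending now {d=20})
Op 4: UPDATE c=4 (pending; pending now {c=4, d=20})
After op 4: visible(a) = 17 (pending={c=4, d=20}, committed={a=17, b=19, c=5, d=16})

Answer: 17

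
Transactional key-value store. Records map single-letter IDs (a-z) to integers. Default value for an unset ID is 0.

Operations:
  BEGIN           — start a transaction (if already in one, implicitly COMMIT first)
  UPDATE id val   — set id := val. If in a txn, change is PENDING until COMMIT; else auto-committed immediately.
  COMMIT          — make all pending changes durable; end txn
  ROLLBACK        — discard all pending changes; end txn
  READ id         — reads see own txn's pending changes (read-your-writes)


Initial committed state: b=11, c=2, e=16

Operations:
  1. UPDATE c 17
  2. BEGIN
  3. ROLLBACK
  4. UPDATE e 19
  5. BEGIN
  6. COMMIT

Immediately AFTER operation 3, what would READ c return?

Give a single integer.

Initial committed: {b=11, c=2, e=16}
Op 1: UPDATE c=17 (auto-commit; committed c=17)
Op 2: BEGIN: in_txn=True, pending={}
Op 3: ROLLBACK: discarded pending []; in_txn=False
After op 3: visible(c) = 17 (pending={}, committed={b=11, c=17, e=16})

Answer: 17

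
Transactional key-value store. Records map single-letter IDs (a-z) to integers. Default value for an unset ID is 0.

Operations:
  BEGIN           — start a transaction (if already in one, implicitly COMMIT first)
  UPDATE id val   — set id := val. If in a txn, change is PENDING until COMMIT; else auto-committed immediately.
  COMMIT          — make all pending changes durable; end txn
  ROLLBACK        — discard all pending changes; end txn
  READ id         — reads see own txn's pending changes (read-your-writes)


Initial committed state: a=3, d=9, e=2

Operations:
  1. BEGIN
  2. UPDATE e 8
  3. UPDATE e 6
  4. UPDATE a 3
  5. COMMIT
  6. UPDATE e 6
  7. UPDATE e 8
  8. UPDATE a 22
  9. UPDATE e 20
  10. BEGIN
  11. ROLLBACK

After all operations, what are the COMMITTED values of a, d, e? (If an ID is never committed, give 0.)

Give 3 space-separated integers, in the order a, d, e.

Initial committed: {a=3, d=9, e=2}
Op 1: BEGIN: in_txn=True, pending={}
Op 2: UPDATE e=8 (pending; pending now {e=8})
Op 3: UPDATE e=6 (pending; pending now {e=6})
Op 4: UPDATE a=3 (pending; pending now {a=3, e=6})
Op 5: COMMIT: merged ['a', 'e'] into committed; committed now {a=3, d=9, e=6}
Op 6: UPDATE e=6 (auto-commit; committed e=6)
Op 7: UPDATE e=8 (auto-commit; committed e=8)
Op 8: UPDATE a=22 (auto-commit; committed a=22)
Op 9: UPDATE e=20 (auto-commit; committed e=20)
Op 10: BEGIN: in_txn=True, pending={}
Op 11: ROLLBACK: discarded pending []; in_txn=False
Final committed: {a=22, d=9, e=20}

Answer: 22 9 20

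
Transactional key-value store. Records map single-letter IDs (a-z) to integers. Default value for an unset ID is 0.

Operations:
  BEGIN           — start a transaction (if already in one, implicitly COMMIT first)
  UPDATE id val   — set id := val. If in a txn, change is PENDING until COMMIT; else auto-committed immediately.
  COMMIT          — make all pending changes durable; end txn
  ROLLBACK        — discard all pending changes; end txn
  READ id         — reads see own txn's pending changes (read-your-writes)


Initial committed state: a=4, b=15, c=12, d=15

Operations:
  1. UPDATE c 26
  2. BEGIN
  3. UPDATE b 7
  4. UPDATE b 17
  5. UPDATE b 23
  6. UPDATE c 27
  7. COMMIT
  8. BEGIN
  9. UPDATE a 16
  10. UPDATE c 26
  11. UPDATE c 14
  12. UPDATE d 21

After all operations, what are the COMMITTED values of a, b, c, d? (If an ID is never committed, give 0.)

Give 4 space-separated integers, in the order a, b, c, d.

Initial committed: {a=4, b=15, c=12, d=15}
Op 1: UPDATE c=26 (auto-commit; committed c=26)
Op 2: BEGIN: in_txn=True, pending={}
Op 3: UPDATE b=7 (pending; pending now {b=7})
Op 4: UPDATE b=17 (pending; pending now {b=17})
Op 5: UPDATE b=23 (pending; pending now {b=23})
Op 6: UPDATE c=27 (pending; pending now {b=23, c=27})
Op 7: COMMIT: merged ['b', 'c'] into committed; committed now {a=4, b=23, c=27, d=15}
Op 8: BEGIN: in_txn=True, pending={}
Op 9: UPDATE a=16 (pending; pending now {a=16})
Op 10: UPDATE c=26 (pending; pending now {a=16, c=26})
Op 11: UPDATE c=14 (pending; pending now {a=16, c=14})
Op 12: UPDATE d=21 (pending; pending now {a=16, c=14, d=21})
Final committed: {a=4, b=23, c=27, d=15}

Answer: 4 23 27 15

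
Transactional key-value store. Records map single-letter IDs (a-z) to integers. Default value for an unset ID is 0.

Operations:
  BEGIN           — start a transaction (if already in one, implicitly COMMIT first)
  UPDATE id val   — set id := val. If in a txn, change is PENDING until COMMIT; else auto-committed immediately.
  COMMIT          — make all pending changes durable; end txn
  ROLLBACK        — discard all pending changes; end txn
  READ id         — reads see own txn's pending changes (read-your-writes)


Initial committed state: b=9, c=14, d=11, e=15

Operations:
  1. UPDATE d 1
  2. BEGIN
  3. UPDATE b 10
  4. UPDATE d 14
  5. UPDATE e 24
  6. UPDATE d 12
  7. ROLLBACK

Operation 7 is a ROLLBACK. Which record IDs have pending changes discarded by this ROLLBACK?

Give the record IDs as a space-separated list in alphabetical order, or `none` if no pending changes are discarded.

Answer: b d e

Derivation:
Initial committed: {b=9, c=14, d=11, e=15}
Op 1: UPDATE d=1 (auto-commit; committed d=1)
Op 2: BEGIN: in_txn=True, pending={}
Op 3: UPDATE b=10 (pending; pending now {b=10})
Op 4: UPDATE d=14 (pending; pending now {b=10, d=14})
Op 5: UPDATE e=24 (pending; pending now {b=10, d=14, e=24})
Op 6: UPDATE d=12 (pending; pending now {b=10, d=12, e=24})
Op 7: ROLLBACK: discarded pending ['b', 'd', 'e']; in_txn=False
ROLLBACK at op 7 discards: ['b', 'd', 'e']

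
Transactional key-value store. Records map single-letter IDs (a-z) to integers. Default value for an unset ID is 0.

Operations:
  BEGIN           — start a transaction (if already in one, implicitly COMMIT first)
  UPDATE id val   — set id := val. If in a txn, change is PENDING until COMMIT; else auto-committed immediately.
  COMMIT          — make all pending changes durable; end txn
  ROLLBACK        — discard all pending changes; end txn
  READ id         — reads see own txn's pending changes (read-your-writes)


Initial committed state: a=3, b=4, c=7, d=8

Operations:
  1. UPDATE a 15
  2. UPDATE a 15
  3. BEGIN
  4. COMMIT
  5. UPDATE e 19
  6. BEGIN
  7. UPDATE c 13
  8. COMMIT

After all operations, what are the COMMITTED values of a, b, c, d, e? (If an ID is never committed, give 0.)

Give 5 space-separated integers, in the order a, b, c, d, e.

Initial committed: {a=3, b=4, c=7, d=8}
Op 1: UPDATE a=15 (auto-commit; committed a=15)
Op 2: UPDATE a=15 (auto-commit; committed a=15)
Op 3: BEGIN: in_txn=True, pending={}
Op 4: COMMIT: merged [] into committed; committed now {a=15, b=4, c=7, d=8}
Op 5: UPDATE e=19 (auto-commit; committed e=19)
Op 6: BEGIN: in_txn=True, pending={}
Op 7: UPDATE c=13 (pending; pending now {c=13})
Op 8: COMMIT: merged ['c'] into committed; committed now {a=15, b=4, c=13, d=8, e=19}
Final committed: {a=15, b=4, c=13, d=8, e=19}

Answer: 15 4 13 8 19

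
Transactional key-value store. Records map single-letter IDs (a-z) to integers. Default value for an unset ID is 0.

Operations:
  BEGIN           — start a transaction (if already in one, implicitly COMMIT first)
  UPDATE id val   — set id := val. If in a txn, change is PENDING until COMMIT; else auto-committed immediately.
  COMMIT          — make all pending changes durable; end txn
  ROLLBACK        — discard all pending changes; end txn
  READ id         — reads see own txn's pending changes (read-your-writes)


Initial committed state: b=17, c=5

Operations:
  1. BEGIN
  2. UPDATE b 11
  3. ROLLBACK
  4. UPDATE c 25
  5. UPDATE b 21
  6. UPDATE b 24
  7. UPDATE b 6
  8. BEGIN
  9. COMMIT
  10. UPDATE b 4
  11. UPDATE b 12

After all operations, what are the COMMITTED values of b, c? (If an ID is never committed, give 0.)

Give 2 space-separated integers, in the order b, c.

Answer: 12 25

Derivation:
Initial committed: {b=17, c=5}
Op 1: BEGIN: in_txn=True, pending={}
Op 2: UPDATE b=11 (pending; pending now {b=11})
Op 3: ROLLBACK: discarded pending ['b']; in_txn=False
Op 4: UPDATE c=25 (auto-commit; committed c=25)
Op 5: UPDATE b=21 (auto-commit; committed b=21)
Op 6: UPDATE b=24 (auto-commit; committed b=24)
Op 7: UPDATE b=6 (auto-commit; committed b=6)
Op 8: BEGIN: in_txn=True, pending={}
Op 9: COMMIT: merged [] into committed; committed now {b=6, c=25}
Op 10: UPDATE b=4 (auto-commit; committed b=4)
Op 11: UPDATE b=12 (auto-commit; committed b=12)
Final committed: {b=12, c=25}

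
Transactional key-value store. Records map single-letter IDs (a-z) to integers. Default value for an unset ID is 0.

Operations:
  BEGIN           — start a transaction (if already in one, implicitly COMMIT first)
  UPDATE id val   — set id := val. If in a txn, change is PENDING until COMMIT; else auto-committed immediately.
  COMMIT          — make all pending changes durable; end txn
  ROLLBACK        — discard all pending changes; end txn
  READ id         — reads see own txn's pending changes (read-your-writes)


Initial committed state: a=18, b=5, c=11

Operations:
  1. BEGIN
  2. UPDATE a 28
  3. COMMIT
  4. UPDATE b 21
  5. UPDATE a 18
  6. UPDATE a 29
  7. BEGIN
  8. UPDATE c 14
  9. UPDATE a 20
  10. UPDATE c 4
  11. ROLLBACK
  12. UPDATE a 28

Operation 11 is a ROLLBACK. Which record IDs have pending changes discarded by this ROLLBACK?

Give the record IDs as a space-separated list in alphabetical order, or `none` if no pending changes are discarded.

Initial committed: {a=18, b=5, c=11}
Op 1: BEGIN: in_txn=True, pending={}
Op 2: UPDATE a=28 (pending; pending now {a=28})
Op 3: COMMIT: merged ['a'] into committed; committed now {a=28, b=5, c=11}
Op 4: UPDATE b=21 (auto-commit; committed b=21)
Op 5: UPDATE a=18 (auto-commit; committed a=18)
Op 6: UPDATE a=29 (auto-commit; committed a=29)
Op 7: BEGIN: in_txn=True, pending={}
Op 8: UPDATE c=14 (pending; pending now {c=14})
Op 9: UPDATE a=20 (pending; pending now {a=20, c=14})
Op 10: UPDATE c=4 (pending; pending now {a=20, c=4})
Op 11: ROLLBACK: discarded pending ['a', 'c']; in_txn=False
Op 12: UPDATE a=28 (auto-commit; committed a=28)
ROLLBACK at op 11 discards: ['a', 'c']

Answer: a c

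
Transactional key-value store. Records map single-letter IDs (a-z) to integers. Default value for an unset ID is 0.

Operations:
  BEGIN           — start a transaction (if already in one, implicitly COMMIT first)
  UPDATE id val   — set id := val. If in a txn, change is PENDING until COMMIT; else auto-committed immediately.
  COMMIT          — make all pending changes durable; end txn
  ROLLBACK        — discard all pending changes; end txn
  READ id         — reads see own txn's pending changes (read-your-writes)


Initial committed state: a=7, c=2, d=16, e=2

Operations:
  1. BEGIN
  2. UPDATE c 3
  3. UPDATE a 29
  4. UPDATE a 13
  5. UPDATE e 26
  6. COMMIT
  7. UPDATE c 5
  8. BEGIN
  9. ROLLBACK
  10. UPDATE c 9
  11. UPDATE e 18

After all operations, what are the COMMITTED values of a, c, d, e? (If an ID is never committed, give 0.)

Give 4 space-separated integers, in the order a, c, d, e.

Initial committed: {a=7, c=2, d=16, e=2}
Op 1: BEGIN: in_txn=True, pending={}
Op 2: UPDATE c=3 (pending; pending now {c=3})
Op 3: UPDATE a=29 (pending; pending now {a=29, c=3})
Op 4: UPDATE a=13 (pending; pending now {a=13, c=3})
Op 5: UPDATE e=26 (pending; pending now {a=13, c=3, e=26})
Op 6: COMMIT: merged ['a', 'c', 'e'] into committed; committed now {a=13, c=3, d=16, e=26}
Op 7: UPDATE c=5 (auto-commit; committed c=5)
Op 8: BEGIN: in_txn=True, pending={}
Op 9: ROLLBACK: discarded pending []; in_txn=False
Op 10: UPDATE c=9 (auto-commit; committed c=9)
Op 11: UPDATE e=18 (auto-commit; committed e=18)
Final committed: {a=13, c=9, d=16, e=18}

Answer: 13 9 16 18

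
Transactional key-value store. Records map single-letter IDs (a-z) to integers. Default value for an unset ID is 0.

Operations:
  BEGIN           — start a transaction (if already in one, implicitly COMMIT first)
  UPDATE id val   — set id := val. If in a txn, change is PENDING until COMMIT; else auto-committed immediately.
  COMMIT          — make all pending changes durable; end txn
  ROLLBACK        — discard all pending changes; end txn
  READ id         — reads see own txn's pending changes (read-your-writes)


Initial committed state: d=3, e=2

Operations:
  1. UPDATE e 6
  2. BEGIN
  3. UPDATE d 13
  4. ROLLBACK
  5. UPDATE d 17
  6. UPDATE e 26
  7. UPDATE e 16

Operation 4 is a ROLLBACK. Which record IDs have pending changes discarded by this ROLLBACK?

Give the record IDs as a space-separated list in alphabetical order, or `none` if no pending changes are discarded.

Answer: d

Derivation:
Initial committed: {d=3, e=2}
Op 1: UPDATE e=6 (auto-commit; committed e=6)
Op 2: BEGIN: in_txn=True, pending={}
Op 3: UPDATE d=13 (pending; pending now {d=13})
Op 4: ROLLBACK: discarded pending ['d']; in_txn=False
Op 5: UPDATE d=17 (auto-commit; committed d=17)
Op 6: UPDATE e=26 (auto-commit; committed e=26)
Op 7: UPDATE e=16 (auto-commit; committed e=16)
ROLLBACK at op 4 discards: ['d']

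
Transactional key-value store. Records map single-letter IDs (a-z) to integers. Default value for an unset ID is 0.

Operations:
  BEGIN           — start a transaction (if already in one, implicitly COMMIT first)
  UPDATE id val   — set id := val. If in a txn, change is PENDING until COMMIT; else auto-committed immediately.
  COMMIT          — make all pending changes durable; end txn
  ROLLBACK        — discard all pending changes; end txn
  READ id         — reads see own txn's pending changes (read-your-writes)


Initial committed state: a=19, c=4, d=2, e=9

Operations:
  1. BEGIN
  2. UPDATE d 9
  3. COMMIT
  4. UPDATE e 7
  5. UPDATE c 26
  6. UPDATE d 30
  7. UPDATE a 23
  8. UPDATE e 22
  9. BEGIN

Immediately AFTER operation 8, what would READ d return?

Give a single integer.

Answer: 30

Derivation:
Initial committed: {a=19, c=4, d=2, e=9}
Op 1: BEGIN: in_txn=True, pending={}
Op 2: UPDATE d=9 (pending; pending now {d=9})
Op 3: COMMIT: merged ['d'] into committed; committed now {a=19, c=4, d=9, e=9}
Op 4: UPDATE e=7 (auto-commit; committed e=7)
Op 5: UPDATE c=26 (auto-commit; committed c=26)
Op 6: UPDATE d=30 (auto-commit; committed d=30)
Op 7: UPDATE a=23 (auto-commit; committed a=23)
Op 8: UPDATE e=22 (auto-commit; committed e=22)
After op 8: visible(d) = 30 (pending={}, committed={a=23, c=26, d=30, e=22})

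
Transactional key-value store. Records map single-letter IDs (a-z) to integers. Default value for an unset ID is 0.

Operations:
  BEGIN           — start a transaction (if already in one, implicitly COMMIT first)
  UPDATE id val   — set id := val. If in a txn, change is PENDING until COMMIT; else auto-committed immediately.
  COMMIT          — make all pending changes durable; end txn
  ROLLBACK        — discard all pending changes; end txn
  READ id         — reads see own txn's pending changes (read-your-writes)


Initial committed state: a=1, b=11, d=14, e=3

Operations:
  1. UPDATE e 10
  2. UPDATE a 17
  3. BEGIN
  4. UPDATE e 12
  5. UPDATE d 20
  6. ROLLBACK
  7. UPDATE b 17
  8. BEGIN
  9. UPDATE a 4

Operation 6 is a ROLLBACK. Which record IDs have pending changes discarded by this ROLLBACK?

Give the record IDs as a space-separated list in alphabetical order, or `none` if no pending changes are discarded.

Initial committed: {a=1, b=11, d=14, e=3}
Op 1: UPDATE e=10 (auto-commit; committed e=10)
Op 2: UPDATE a=17 (auto-commit; committed a=17)
Op 3: BEGIN: in_txn=True, pending={}
Op 4: UPDATE e=12 (pending; pending now {e=12})
Op 5: UPDATE d=20 (pending; pending now {d=20, e=12})
Op 6: ROLLBACK: discarded pending ['d', 'e']; in_txn=False
Op 7: UPDATE b=17 (auto-commit; committed b=17)
Op 8: BEGIN: in_txn=True, pending={}
Op 9: UPDATE a=4 (pending; pending now {a=4})
ROLLBACK at op 6 discards: ['d', 'e']

Answer: d e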